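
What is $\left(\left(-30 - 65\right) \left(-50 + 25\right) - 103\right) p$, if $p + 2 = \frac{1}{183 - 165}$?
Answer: $- \frac{39760}{9} \approx -4417.8$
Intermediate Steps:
$p = - \frac{35}{18}$ ($p = -2 + \frac{1}{183 - 165} = -2 + \frac{1}{18} = - \frac{35}{18} \approx -1.9444$)
$\left(\left(-30 - 65\right) \left(-50 + 25\right) - 103\right) p = \left(\left(-30 - 65\right) \left(-50 + 25\right) - 103\right) \left(- \frac{35}{18}\right) = \left(\left(-95\right) \left(-25\right) - 103\right) \left(- \frac{35}{18}\right) = \left(2375 - 103\right) \left(- \frac{35}{18}\right) = 2272 \left(- \frac{35}{18}\right) = - \frac{39760}{9}$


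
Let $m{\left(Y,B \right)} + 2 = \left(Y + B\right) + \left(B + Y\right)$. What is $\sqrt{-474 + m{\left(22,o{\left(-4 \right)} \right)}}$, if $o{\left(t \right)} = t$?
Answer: $2 i \sqrt{110} \approx 20.976 i$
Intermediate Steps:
$m{\left(Y,B \right)} = -2 + 2 B + 2 Y$ ($m{\left(Y,B \right)} = -2 + \left(\left(Y + B\right) + \left(B + Y\right)\right) = -2 + \left(\left(B + Y\right) + \left(B + Y\right)\right) = -2 + \left(2 B + 2 Y\right) = -2 + 2 B + 2 Y$)
$\sqrt{-474 + m{\left(22,o{\left(-4 \right)} \right)}} = \sqrt{-474 + \left(-2 + 2 \left(-4\right) + 2 \cdot 22\right)} = \sqrt{-474 - -34} = \sqrt{-474 + 34} = \sqrt{-440} = 2 i \sqrt{110}$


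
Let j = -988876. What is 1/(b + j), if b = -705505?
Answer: -1/1694381 ≈ -5.9019e-7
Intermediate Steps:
1/(b + j) = 1/(-705505 - 988876) = 1/(-1694381) = -1/1694381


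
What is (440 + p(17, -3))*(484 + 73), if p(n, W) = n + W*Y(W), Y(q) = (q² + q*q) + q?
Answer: 229484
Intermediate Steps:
Y(q) = q + 2*q² (Y(q) = (q² + q²) + q = 2*q² + q = q + 2*q²)
p(n, W) = n + W²*(1 + 2*W) (p(n, W) = n + W*(W*(1 + 2*W)) = n + W²*(1 + 2*W))
(440 + p(17, -3))*(484 + 73) = (440 + (17 + (-3)²*(1 + 2*(-3))))*(484 + 73) = (440 + (17 + 9*(1 - 6)))*557 = (440 + (17 + 9*(-5)))*557 = (440 + (17 - 45))*557 = (440 - 28)*557 = 412*557 = 229484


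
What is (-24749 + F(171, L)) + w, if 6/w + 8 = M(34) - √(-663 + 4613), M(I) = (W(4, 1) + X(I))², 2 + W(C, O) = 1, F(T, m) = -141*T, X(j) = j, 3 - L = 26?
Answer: -56902886974/1164611 + 30*√158/1164611 ≈ -48860.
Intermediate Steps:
L = -23 (L = 3 - 1*26 = 3 - 26 = -23)
W(C, O) = -1 (W(C, O) = -2 + 1 = -1)
M(I) = (-1 + I)²
w = 6/(1081 - 5*√158) (w = 6/(-8 + ((-1 + 34)² - √(-663 + 4613))) = 6/(-8 + (33² - √3950)) = 6/(-8 + (1089 - 5*√158)) = 6/(1081 - 5*√158) ≈ 0.0058930)
(-24749 + F(171, L)) + w = (-24749 - 141*171) + (6486/1164611 + 30*√158/1164611) = (-24749 - 24111) + (6486/1164611 + 30*√158/1164611) = -48860 + (6486/1164611 + 30*√158/1164611) = -56902886974/1164611 + 30*√158/1164611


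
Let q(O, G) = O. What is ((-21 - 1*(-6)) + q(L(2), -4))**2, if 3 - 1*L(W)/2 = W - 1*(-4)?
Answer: 441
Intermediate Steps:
L(W) = -2 - 2*W (L(W) = 6 - 2*(W - 1*(-4)) = 6 - 2*(W + 4) = 6 - 2*(4 + W) = 6 + (-8 - 2*W) = -2 - 2*W)
((-21 - 1*(-6)) + q(L(2), -4))**2 = ((-21 - 1*(-6)) + (-2 - 2*2))**2 = ((-21 + 6) + (-2 - 4))**2 = (-15 - 6)**2 = (-21)**2 = 441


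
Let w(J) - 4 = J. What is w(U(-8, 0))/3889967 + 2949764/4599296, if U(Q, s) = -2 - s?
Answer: 2868623454095/4472777415808 ≈ 0.64135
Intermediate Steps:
w(J) = 4 + J
w(U(-8, 0))/3889967 + 2949764/4599296 = (4 + (-2 - 1*0))/3889967 + 2949764/4599296 = (4 + (-2 + 0))*(1/3889967) + 2949764*(1/4599296) = (4 - 2)*(1/3889967) + 737441/1149824 = 2*(1/3889967) + 737441/1149824 = 2/3889967 + 737441/1149824 = 2868623454095/4472777415808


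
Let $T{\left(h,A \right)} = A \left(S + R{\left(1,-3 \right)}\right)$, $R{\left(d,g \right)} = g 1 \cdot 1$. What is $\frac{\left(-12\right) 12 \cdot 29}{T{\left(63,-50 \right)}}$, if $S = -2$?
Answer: $- \frac{2088}{125} \approx -16.704$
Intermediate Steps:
$R{\left(d,g \right)} = g$ ($R{\left(d,g \right)} = g 1 = g$)
$T{\left(h,A \right)} = - 5 A$ ($T{\left(h,A \right)} = A \left(-2 - 3\right) = A \left(-5\right) = - 5 A$)
$\frac{\left(-12\right) 12 \cdot 29}{T{\left(63,-50 \right)}} = \frac{\left(-12\right) 12 \cdot 29}{\left(-5\right) \left(-50\right)} = \frac{\left(-144\right) 29}{250} = \left(-4176\right) \frac{1}{250} = - \frac{2088}{125}$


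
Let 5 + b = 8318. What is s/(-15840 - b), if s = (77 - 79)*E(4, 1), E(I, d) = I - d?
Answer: 2/8051 ≈ 0.00024842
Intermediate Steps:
b = 8313 (b = -5 + 8318 = 8313)
s = -6 (s = (77 - 79)*(4 - 1*1) = -2*(4 - 1) = -2*3 = -6)
s/(-15840 - b) = -6/(-15840 - 1*8313) = -6/(-15840 - 8313) = -6/(-24153) = -6*(-1/24153) = 2/8051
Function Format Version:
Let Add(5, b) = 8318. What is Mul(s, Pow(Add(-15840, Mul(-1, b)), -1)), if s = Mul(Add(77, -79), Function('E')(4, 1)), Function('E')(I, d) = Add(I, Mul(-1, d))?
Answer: Rational(2, 8051) ≈ 0.00024842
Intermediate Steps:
b = 8313 (b = Add(-5, 8318) = 8313)
s = -6 (s = Mul(Add(77, -79), Add(4, Mul(-1, 1))) = Mul(-2, Add(4, -1)) = Mul(-2, 3) = -6)
Mul(s, Pow(Add(-15840, Mul(-1, b)), -1)) = Mul(-6, Pow(Add(-15840, Mul(-1, 8313)), -1)) = Mul(-6, Pow(Add(-15840, -8313), -1)) = Mul(-6, Pow(-24153, -1)) = Mul(-6, Rational(-1, 24153)) = Rational(2, 8051)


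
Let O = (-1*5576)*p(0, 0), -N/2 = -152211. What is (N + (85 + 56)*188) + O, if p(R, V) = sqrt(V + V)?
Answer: 330930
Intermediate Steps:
p(R, V) = sqrt(2)*sqrt(V) (p(R, V) = sqrt(2*V) = sqrt(2)*sqrt(V))
N = 304422 (N = -2*(-152211) = 304422)
O = 0 (O = (-1*5576)*(sqrt(2)*sqrt(0)) = -5576*sqrt(2)*0 = -5576*0 = 0)
(N + (85 + 56)*188) + O = (304422 + (85 + 56)*188) + 0 = (304422 + 141*188) + 0 = (304422 + 26508) + 0 = 330930 + 0 = 330930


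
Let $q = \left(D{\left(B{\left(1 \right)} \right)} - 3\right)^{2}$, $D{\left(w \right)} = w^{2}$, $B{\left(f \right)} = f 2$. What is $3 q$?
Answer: $3$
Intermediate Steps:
$B{\left(f \right)} = 2 f$
$q = 1$ ($q = \left(\left(2 \cdot 1\right)^{2} - 3\right)^{2} = \left(2^{2} - 3\right)^{2} = \left(4 - 3\right)^{2} = 1^{2} = 1$)
$3 q = 3 \cdot 1 = 3$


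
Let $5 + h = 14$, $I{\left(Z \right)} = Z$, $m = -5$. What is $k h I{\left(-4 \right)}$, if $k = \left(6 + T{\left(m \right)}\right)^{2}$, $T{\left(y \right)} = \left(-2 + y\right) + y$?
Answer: $-1296$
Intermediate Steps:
$h = 9$ ($h = -5 + 14 = 9$)
$T{\left(y \right)} = -2 + 2 y$
$k = 36$ ($k = \left(6 + \left(-2 + 2 \left(-5\right)\right)\right)^{2} = \left(6 - 12\right)^{2} = \left(-6\right)^{2} = 36$)
$k h I{\left(-4 \right)} = 36 \cdot 9 \left(-4\right) = 324 \left(-4\right) = -1296$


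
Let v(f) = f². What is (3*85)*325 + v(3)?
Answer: 82884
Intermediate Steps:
(3*85)*325 + v(3) = (3*85)*325 + 3² = 255*325 + 9 = 82875 + 9 = 82884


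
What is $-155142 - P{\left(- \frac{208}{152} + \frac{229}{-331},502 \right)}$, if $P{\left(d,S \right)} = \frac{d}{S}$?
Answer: $- \frac{489795382119}{3157078} \approx -1.5514 \cdot 10^{5}$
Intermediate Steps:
$-155142 - P{\left(- \frac{208}{152} + \frac{229}{-331},502 \right)} = -155142 - \frac{- \frac{208}{152} + \frac{229}{-331}}{502} = -155142 - \left(\left(-208\right) \frac{1}{152} + 229 \left(- \frac{1}{331}\right)\right) \frac{1}{502} = -155142 - \left(- \frac{26}{19} - \frac{229}{331}\right) \frac{1}{502} = -155142 - \left(- \frac{12957}{6289}\right) \frac{1}{502} = -155142 - - \frac{12957}{3157078} = -155142 + \frac{12957}{3157078} = - \frac{489795382119}{3157078}$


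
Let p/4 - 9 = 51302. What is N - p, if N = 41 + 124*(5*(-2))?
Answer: -206443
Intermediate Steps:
p = 205244 (p = 36 + 4*51302 = 36 + 205208 = 205244)
N = -1199 (N = 41 + 124*(-10) = 41 - 1240 = -1199)
N - p = -1199 - 1*205244 = -1199 - 205244 = -206443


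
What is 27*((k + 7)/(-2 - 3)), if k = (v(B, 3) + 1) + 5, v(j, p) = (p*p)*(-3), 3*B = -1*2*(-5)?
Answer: 378/5 ≈ 75.600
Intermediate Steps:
B = 10/3 (B = (-1*2*(-5))/3 = (-2*(-5))/3 = (⅓)*10 = 10/3 ≈ 3.3333)
v(j, p) = -3*p² (v(j, p) = p²*(-3) = -3*p²)
k = -21 (k = (-3*3² + 1) + 5 = (-3*9 + 1) + 5 = (-27 + 1) + 5 = -26 + 5 = -21)
27*((k + 7)/(-2 - 3)) = 27*((-21 + 7)/(-2 - 3)) = 27*(-14/(-5)) = 27*(-14*(-⅕)) = 27*(14/5) = 378/5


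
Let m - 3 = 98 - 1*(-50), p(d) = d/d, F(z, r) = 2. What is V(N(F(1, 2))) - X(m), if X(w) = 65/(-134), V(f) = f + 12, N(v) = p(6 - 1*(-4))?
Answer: 1807/134 ≈ 13.485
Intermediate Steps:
p(d) = 1
N(v) = 1
V(f) = 12 + f
m = 151 (m = 3 + (98 - 1*(-50)) = 3 + (98 + 50) = 3 + 148 = 151)
X(w) = -65/134 (X(w) = 65*(-1/134) = -65/134)
V(N(F(1, 2))) - X(m) = (12 + 1) - 1*(-65/134) = 13 + 65/134 = 1807/134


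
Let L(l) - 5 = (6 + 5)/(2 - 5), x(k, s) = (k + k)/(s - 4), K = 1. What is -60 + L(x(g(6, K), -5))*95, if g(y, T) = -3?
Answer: 200/3 ≈ 66.667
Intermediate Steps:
x(k, s) = 2*k/(-4 + s) (x(k, s) = (2*k)/(-4 + s) = 2*k/(-4 + s))
L(l) = 4/3 (L(l) = 5 + (6 + 5)/(2 - 5) = 5 + 11/(-3) = 5 + 11*(-⅓) = 5 - 11/3 = 4/3)
-60 + L(x(g(6, K), -5))*95 = -60 + (4/3)*95 = -60 + 380/3 = 200/3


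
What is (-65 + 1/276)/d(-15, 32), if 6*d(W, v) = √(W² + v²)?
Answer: -17939*√1249/57454 ≈ -11.035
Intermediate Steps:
d(W, v) = √(W² + v²)/6
(-65 + 1/276)/d(-15, 32) = (-65 + 1/276)/((√((-15)² + 32²)/6)) = (-65 + 1/276)/((√(225 + 1024)/6)) = -17939*6*√1249/1249/276 = -17939*√1249/57454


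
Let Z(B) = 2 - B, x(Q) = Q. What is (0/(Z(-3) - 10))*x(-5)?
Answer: 0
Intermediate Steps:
(0/(Z(-3) - 10))*x(-5) = (0/((2 - 1*(-3)) - 10))*(-5) = (0/((2 + 3) - 10))*(-5) = (0/(5 - 10))*(-5) = (0/(-5))*(-5) = -1/5*0*(-5) = 0*(-5) = 0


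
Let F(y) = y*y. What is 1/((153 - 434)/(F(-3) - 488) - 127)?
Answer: -479/60552 ≈ -0.0079105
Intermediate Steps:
F(y) = y²
1/((153 - 434)/(F(-3) - 488) - 127) = 1/((153 - 434)/((-3)² - 488) - 127) = 1/(-281/(9 - 488) - 127) = 1/(-281/(-479) - 127) = 1/(-281*(-1/479) - 127) = 1/(281/479 - 127) = 1/(-60552/479) = -479/60552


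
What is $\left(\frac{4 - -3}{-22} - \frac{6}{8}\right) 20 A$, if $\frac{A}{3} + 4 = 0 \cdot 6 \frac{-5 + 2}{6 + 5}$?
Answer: $\frac{2820}{11} \approx 256.36$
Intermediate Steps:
$A = -12$ ($A = -12 + 3 \cdot 0 \cdot 6 \frac{-5 + 2}{6 + 5} = -12 + 3 \cdot 0 \left(- \frac{3}{11}\right) = -12 + 3 \cdot 0 = -12 + 0 = -12$)
$\left(\frac{4 - -3}{-22} - \frac{6}{8}\right) 20 A = \left(\frac{4 - -3}{-22} - \frac{6}{8}\right) 20 \left(-12\right) = \left(\left(4 + 3\right) \left(- \frac{1}{22}\right) - \frac{3}{4}\right) 20 \left(-12\right) = \left(7 \left(- \frac{1}{22}\right) - \frac{3}{4}\right) 20 \left(-12\right) = \left(- \frac{7}{22} - \frac{3}{4}\right) 20 \left(-12\right) = \left(- \frac{47}{44}\right) 20 \left(-12\right) = \left(- \frac{235}{11}\right) \left(-12\right) = \frac{2820}{11}$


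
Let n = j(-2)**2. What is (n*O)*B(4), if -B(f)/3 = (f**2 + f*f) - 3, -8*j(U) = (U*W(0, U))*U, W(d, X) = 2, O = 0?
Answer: 0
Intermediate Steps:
j(U) = -U**2/4 (j(U) = -U*2*U/8 = -2*U*U/8 = -U**2/4)
B(f) = 9 - 6*f**2 (B(f) = -3*((f**2 + f*f) - 3) = -3*((f**2 + f**2) - 3) = -3*(2*f**2 - 3) = -3*(-3 + 2*f**2) = 9 - 6*f**2)
n = 1 (n = (-1/4*(-2)**2)**2 = (-1/4*4)**2 = (-1)**2 = 1)
(n*O)*B(4) = (1*0)*(9 - 6*4**2) = 0*(9 - 6*16) = 0*(9 - 96) = 0*(-87) = 0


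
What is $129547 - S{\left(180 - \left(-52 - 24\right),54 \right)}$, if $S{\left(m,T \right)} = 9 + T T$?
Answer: $126622$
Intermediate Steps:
$S{\left(m,T \right)} = 9 + T^{2}$
$129547 - S{\left(180 - \left(-52 - 24\right),54 \right)} = 129547 - \left(9 + 54^{2}\right) = 129547 - \left(9 + 2916\right) = 129547 - 2925 = 126622$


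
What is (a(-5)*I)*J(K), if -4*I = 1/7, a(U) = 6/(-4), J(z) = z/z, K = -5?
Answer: 3/56 ≈ 0.053571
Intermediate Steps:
J(z) = 1
a(U) = -3/2 (a(U) = 6*(-1/4) = -3/2)
I = -1/28 (I = -1/4/7 = -1/4*1/7 = -1/28 ≈ -0.035714)
(a(-5)*I)*J(K) = -3/2*(-1/28)*1 = (3/56)*1 = 3/56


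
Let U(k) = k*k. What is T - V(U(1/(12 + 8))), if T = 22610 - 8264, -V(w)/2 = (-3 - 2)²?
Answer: 14396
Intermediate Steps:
U(k) = k²
V(w) = -50 (V(w) = -2*(-3 - 2)² = -2*(-5)² = -2*25 = -50)
T = 14346
T - V(U(1/(12 + 8))) = 14346 - 1*(-50) = 14346 + 50 = 14396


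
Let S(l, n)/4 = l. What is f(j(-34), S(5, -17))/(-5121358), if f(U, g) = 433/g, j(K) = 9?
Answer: -433/102427160 ≈ -4.2274e-6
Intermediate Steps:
S(l, n) = 4*l
f(j(-34), S(5, -17))/(-5121358) = (433/((4*5)))/(-5121358) = (433/20)*(-1/5121358) = -433/102427160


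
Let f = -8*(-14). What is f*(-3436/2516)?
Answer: -96208/629 ≈ -152.95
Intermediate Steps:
f = 112
f*(-3436/2516) = 112*(-3436/2516) = 112*(-3436*1/2516) = 112*(-859/629) = -96208/629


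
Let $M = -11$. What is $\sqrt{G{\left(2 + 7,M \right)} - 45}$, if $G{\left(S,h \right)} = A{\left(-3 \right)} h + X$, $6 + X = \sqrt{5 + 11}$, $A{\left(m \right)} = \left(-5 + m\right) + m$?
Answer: $\sqrt{74} \approx 8.6023$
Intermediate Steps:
$A{\left(m \right)} = -5 + 2 m$
$X = -2$ ($X = -6 + \sqrt{5 + 11} = -6 + \sqrt{16} = -6 + 4 = -2$)
$G{\left(S,h \right)} = -2 - 11 h$ ($G{\left(S,h \right)} = \left(-5 + 2 \left(-3\right)\right) h - 2 = \left(-5 - 6\right) h - 2 = - 11 h - 2 = -2 - 11 h$)
$\sqrt{G{\left(2 + 7,M \right)} - 45} = \sqrt{\left(-2 - -121\right) - 45} = \sqrt{\left(-2 + 121\right) - 45} = \sqrt{119 - 45} = \sqrt{74}$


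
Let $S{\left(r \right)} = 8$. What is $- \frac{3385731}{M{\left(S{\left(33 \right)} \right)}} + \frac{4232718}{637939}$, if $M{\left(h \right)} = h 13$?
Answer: $- \frac{2159449645737}{66345656} \approx -32548.0$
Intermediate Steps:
$M{\left(h \right)} = 13 h$
$- \frac{3385731}{M{\left(S{\left(33 \right)} \right)}} + \frac{4232718}{637939} = - \frac{3385731}{13 \cdot 8} + \frac{4232718}{637939} = - \frac{3385731}{104} + 4232718 \cdot \frac{1}{637939} = \left(-3385731\right) \frac{1}{104} + \frac{4232718}{637939} = - \frac{3385731}{104} + \frac{4232718}{637939} = - \frac{2159449645737}{66345656}$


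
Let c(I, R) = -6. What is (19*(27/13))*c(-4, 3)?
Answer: -3078/13 ≈ -236.77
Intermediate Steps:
(19*(27/13))*c(-4, 3) = (19*(27/13))*(-6) = (513/13)*(-6) = -3078/13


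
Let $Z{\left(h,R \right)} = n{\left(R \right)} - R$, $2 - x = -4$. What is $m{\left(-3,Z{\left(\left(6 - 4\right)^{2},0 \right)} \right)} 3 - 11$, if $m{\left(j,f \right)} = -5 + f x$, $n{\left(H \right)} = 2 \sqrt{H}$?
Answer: $-26$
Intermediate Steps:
$x = 6$ ($x = 2 - -4 = 2 + 4 = 6$)
$Z{\left(h,R \right)} = - R + 2 \sqrt{R}$ ($Z{\left(h,R \right)} = 2 \sqrt{R} - R = - R + 2 \sqrt{R}$)
$m{\left(j,f \right)} = -5 + 6 f$ ($m{\left(j,f \right)} = -5 + f 6 = -5 + 6 f$)
$m{\left(-3,Z{\left(\left(6 - 4\right)^{2},0 \right)} \right)} 3 - 11 = \left(-5 + 6 \left(\left(-1\right) 0 + 2 \sqrt{0}\right)\right) 3 - 11 = \left(-5 + 6 \left(0 + 2 \cdot 0\right)\right) 3 - 11 = \left(-5 + 6 \left(0 + 0\right)\right) 3 - 11 = \left(-5 + 6 \cdot 0\right) 3 - 11 = \left(-5 + 0\right) 3 - 11 = \left(-5\right) 3 - 11 = -15 - 11 = -26$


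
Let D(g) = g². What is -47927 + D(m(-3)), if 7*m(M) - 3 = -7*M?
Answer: -2347847/49 ≈ -47915.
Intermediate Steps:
m(M) = 3/7 - M (m(M) = 3/7 + (-7*M)/7 = 3/7 - M)
-47927 + D(m(-3)) = -47927 + (3/7 - 1*(-3))² = -47927 + (3/7 + 3)² = -47927 + (24/7)² = -47927 + 576/49 = -2347847/49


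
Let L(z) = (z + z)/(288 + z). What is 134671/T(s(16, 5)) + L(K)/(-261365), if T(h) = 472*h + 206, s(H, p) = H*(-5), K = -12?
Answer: -809560500937/225751927830 ≈ -3.5861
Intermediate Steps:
s(H, p) = -5*H
T(h) = 206 + 472*h
L(z) = 2*z/(288 + z) (L(z) = (2*z)/(288 + z) = 2*z/(288 + z))
134671/T(s(16, 5)) + L(K)/(-261365) = 134671/(206 + 472*(-5*16)) + (2*(-12)/(288 - 12))/(-261365) = 134671/(206 + 472*(-80)) + (2*(-12)/276)*(-1/261365) = 134671/(206 - 37760) + (2*(-12)*(1/276))*(-1/261365) = 134671/(-37554) - 2/23*(-1/261365) = 134671*(-1/37554) + 2/6011395 = -134671/37554 + 2/6011395 = -809560500937/225751927830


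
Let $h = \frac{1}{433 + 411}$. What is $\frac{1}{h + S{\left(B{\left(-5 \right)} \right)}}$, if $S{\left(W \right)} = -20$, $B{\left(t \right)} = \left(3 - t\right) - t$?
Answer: $- \frac{844}{16879} \approx -0.050003$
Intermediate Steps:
$h = \frac{1}{844} \approx 0.0011848$
$B{\left(t \right)} = 3 - 2 t$
$\frac{1}{h + S{\left(B{\left(-5 \right)} \right)}} = \frac{1}{\frac{1}{844} - 20} = \frac{1}{- \frac{16879}{844}} = - \frac{844}{16879}$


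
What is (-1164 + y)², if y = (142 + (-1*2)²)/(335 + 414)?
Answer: 759843456100/561001 ≈ 1.3544e+6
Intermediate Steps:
y = 146/749 (y = (142 + (-2)²)/749 = (142 + 4)*(1/749) = 146*(1/749) = 146/749 ≈ 0.19493)
(-1164 + y)² = (-1164 + 146/749)² = (-871690/749)² = 759843456100/561001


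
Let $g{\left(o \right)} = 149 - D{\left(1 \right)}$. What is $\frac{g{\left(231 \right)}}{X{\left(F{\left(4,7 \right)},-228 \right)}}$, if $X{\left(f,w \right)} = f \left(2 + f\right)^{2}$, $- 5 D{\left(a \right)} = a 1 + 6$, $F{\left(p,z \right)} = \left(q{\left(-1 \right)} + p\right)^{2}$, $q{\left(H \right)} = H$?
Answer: $\frac{752}{5445} \approx 0.13811$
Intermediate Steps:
$F{\left(p,z \right)} = \left(-1 + p\right)^{2}$
$D{\left(a \right)} = - \frac{6}{5} - \frac{a}{5}$ ($D{\left(a \right)} = - \frac{a 1 + 6}{5} = - \frac{a + 6}{5} = - \frac{6 + a}{5} = - \frac{6}{5} - \frac{a}{5}$)
$g{\left(o \right)} = \frac{752}{5}$ ($g{\left(o \right)} = 149 - \left(- \frac{6}{5} - \frac{1}{5}\right) = 149 - - \frac{7}{5} = 149 + \frac{7}{5} = \frac{752}{5}$)
$\frac{g{\left(231 \right)}}{X{\left(F{\left(4,7 \right)},-228 \right)}} = \frac{752}{5 \left(-1 + 4\right)^{2} \left(2 + \left(-1 + 4\right)^{2}\right)^{2}} = \frac{752}{5 \cdot 3^{2} \left(2 + 3^{2}\right)^{2}} = \frac{752}{5 \cdot 9 \left(2 + 9\right)^{2}} = \frac{752}{5 \cdot 9 \cdot 11^{2}} = \frac{752}{5 \cdot 9 \cdot 121} = \frac{752}{5 \cdot 1089} = \frac{752}{5} \cdot \frac{1}{1089} = \frac{752}{5445}$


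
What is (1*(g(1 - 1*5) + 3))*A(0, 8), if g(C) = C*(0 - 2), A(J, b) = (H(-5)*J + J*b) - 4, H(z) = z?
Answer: -44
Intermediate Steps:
A(J, b) = -4 - 5*J + J*b (A(J, b) = (-5*J + J*b) - 4 = -4 - 5*J + J*b)
g(C) = -2*C (g(C) = C*(-2) = -2*C)
(1*(g(1 - 1*5) + 3))*A(0, 8) = (1*(-2*(1 - 1*5) + 3))*(-4 - 5*0 + 0*8) = (1*(-2*(1 - 5) + 3))*(-4 + 0 + 0) = (1*(-2*(-4) + 3))*(-4) = (1*(8 + 3))*(-4) = (1*11)*(-4) = 11*(-4) = -44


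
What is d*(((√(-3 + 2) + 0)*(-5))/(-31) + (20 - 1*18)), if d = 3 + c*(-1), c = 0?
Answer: 6 + 15*I/31 ≈ 6.0 + 0.48387*I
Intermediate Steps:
d = 3 (d = 3 + 0*(-1) = 3 + 0 = 3)
d*(((√(-3 + 2) + 0)*(-5))/(-31) + (20 - 1*18)) = 3*(((√(-3 + 2) + 0)*(-5))/(-31) + (20 - 1*18)) = 3*(((√(-1) + 0)*(-5))*(-1/31) + (20 - 18)) = 3*(((I + 0)*(-5))*(-1/31) + 2) = 3*((I*(-5))*(-1/31) + 2) = 3*(-5*I*(-1/31) + 2) = 3*(5*I/31 + 2) = 3*(2 + 5*I/31) = 6 + 15*I/31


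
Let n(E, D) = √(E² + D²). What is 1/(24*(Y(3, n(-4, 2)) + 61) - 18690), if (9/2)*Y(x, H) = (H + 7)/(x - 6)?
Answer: -698157/12035138098 + 72*√5/6017569049 ≈ -5.7983e-5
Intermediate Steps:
n(E, D) = √(D² + E²)
Y(x, H) = 2*(7 + H)/(9*(-6 + x)) (Y(x, H) = 2*((H + 7)/(x - 6))/9 = 2*((7 + H)/(-6 + x))/9 = 2*(7 + H)/(9*(-6 + x)))
1/(24*(Y(3, n(-4, 2)) + 61) - 18690) = 1/(24*(2*(7 + √(2² + (-4)²))/(9*(-6 + 3)) + 61) - 18690) = 1/(24*((2/9)*(7 + √(4 + 16))/(-3) + 61) - 18690) = 1/(24*((2/9)*(-⅓)*(7 + √20) + 61) - 18690) = 1/(24*((2/9)*(-⅓)*(7 + 2*√5) + 61) - 18690) = 1/(24*((-14/27 - 4*√5/27) + 61) - 18690) = 1/(24*(1633/27 - 4*√5/27) - 18690) = 1/((13064/9 - 32*√5/9) - 18690) = 1/(-155146/9 - 32*√5/9)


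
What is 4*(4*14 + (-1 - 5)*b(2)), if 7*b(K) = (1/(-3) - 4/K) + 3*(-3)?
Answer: 1840/7 ≈ 262.86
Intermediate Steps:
b(K) = -4/3 - 4/(7*K) (b(K) = ((1/(-3) - 4/K) + 3*(-3))/7 = ((1*(-1/3) - 4/K) - 9)/7 = ((-1/3 - 4/K) - 9)/7 = (-28/3 - 4/K)/7 = -4/3 - 4/(7*K))
4*(4*14 + (-1 - 5)*b(2)) = 4*(4*14 + (-1 - 5)*((4/21)*(-3 - 7*2)/2)) = 4*(56 - 8*(-3 - 14)/(7*2)) = 4*(56 - 8*(-17)/(7*2)) = 4*(56 - 6*(-34/21)) = 4*(56 + 68/7) = 4*(460/7) = 1840/7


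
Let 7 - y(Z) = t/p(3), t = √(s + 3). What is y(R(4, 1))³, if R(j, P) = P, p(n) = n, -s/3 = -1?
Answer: (21 - √6)³/27 ≈ 236.43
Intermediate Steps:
s = 3 (s = -3*(-1) = 3)
t = √6 (t = √(3 + 3) = √6 ≈ 2.4495)
y(Z) = 7 - √6/3
y(R(4, 1))³ = (7 - √6/3)³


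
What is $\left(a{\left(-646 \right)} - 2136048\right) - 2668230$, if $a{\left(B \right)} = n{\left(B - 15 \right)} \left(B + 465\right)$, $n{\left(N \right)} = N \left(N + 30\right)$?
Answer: $-80297749$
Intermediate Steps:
$n{\left(N \right)} = N \left(30 + N\right)$
$a{\left(B \right)} = \left(-15 + B\right) \left(15 + B\right) \left(465 + B\right)$ ($a{\left(B \right)} = \left(B - 15\right) \left(30 + \left(B - 15\right)\right) \left(B + 465\right) = \left(-15 + B\right) \left(30 + \left(-15 + B\right)\right) \left(465 + B\right) = \left(-15 + B\right) \left(15 + B\right) \left(465 + B\right)$)
$\left(a{\left(-646 \right)} - 2136048\right) - 2668230 = \left(\left(-15 - 646\right) \left(15 - 646\right) \left(465 - 646\right) - 2136048\right) - 2668230 = \left(\left(-661\right) \left(-631\right) \left(-181\right) - 2136048\right) - 2668230 = \left(-75493471 - 2136048\right) - 2668230 = -77629519 - 2668230 = -80297749$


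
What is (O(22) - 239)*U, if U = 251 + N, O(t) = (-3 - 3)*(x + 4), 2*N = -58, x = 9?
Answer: -70374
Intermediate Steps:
N = -29 (N = (1/2)*(-58) = -29)
O(t) = -78 (O(t) = (-3 - 3)*(9 + 4) = -6*13 = -78)
U = 222 (U = 251 - 29 = 222)
(O(22) - 239)*U = (-78 - 239)*222 = -317*222 = -70374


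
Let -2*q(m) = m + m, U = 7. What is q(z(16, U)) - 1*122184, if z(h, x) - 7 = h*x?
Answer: -122303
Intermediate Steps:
z(h, x) = 7 + h*x
q(m) = -m (q(m) = -(m + m)/2 = -m)
q(z(16, U)) - 1*122184 = -(7 + 16*7) - 1*122184 = -(7 + 112) - 122184 = -1*119 - 122184 = -119 - 122184 = -122303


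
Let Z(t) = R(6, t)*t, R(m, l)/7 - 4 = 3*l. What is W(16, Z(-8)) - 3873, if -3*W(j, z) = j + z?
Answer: -12755/3 ≈ -4251.7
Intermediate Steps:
R(m, l) = 28 + 21*l (R(m, l) = 28 + 7*(3*l) = 28 + 21*l)
Z(t) = t*(28 + 21*t) (Z(t) = (28 + 21*t)*t = t*(28 + 21*t))
W(j, z) = -j/3 - z/3 (W(j, z) = -(j + z)/3 = -j/3 - z/3)
W(16, Z(-8)) - 3873 = (-⅓*16 - 7*(-8)*(4 + 3*(-8))/3) - 3873 = (-16/3 - 7*(-8)*(4 - 24)/3) - 3873 = (-16/3 - 7*(-8)*(-20)/3) - 3873 = (-16/3 - ⅓*1120) - 3873 = (-16/3 - 1120/3) - 3873 = -1136/3 - 3873 = -12755/3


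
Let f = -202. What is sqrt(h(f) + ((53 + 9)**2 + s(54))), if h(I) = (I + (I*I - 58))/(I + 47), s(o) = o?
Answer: sqrt(87365130)/155 ≈ 60.303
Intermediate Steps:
h(I) = (-58 + I + I**2)/(47 + I) (h(I) = (I + (I**2 - 58))/(47 + I) = (I + (-58 + I**2))/(47 + I) = (-58 + I + I**2)/(47 + I))
sqrt(h(f) + ((53 + 9)**2 + s(54))) = sqrt((-58 - 202 + (-202)**2)/(47 - 202) + ((53 + 9)**2 + 54)) = sqrt((-58 - 202 + 40804)/(-155) + (62**2 + 54)) = sqrt(-1/155*40544 + (3844 + 54)) = sqrt(-40544/155 + 3898) = sqrt(563646/155) = sqrt(87365130)/155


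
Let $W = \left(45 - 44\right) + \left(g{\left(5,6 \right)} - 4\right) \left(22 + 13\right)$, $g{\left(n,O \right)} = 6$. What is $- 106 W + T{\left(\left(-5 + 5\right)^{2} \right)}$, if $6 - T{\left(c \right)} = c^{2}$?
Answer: $-7520$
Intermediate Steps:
$W = 71$ ($W = \left(45 - 44\right) + \left(6 - 4\right) \left(22 + 13\right) = 1 + 2 \cdot 35 = 1 + 70 = 71$)
$T{\left(c \right)} = 6 - c^{2}$
$- 106 W + T{\left(\left(-5 + 5\right)^{2} \right)} = \left(-106\right) 71 + \left(6 - \left(\left(-5 + 5\right)^{2}\right)^{2}\right) = -7526 + \left(6 - \left(0^{2}\right)^{2}\right) = -7526 + \left(6 - 0^{2}\right) = -7526 + \left(6 - 0\right) = -7526 + \left(6 + 0\right) = -7526 + 6 = -7520$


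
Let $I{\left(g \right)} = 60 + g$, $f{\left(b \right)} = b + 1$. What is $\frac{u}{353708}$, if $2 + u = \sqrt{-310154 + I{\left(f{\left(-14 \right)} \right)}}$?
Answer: $- \frac{1}{176854} + \frac{i \sqrt{310107}}{353708} \approx -5.6544 \cdot 10^{-6} + 0.0015744 i$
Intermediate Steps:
$f{\left(b \right)} = 1 + b$
$u = -2 + i \sqrt{310107}$ ($u = -2 + \sqrt{-310154 + \left(60 + \left(1 - 14\right)\right)} = -2 + \sqrt{-310154 + \left(60 - 13\right)} = -2 + \sqrt{-310154 + 47} = -2 + \sqrt{-310107} = -2 + i \sqrt{310107} \approx -2.0 + 556.87 i$)
$\frac{u}{353708} = \frac{-2 + i \sqrt{310107}}{353708} = \left(-2 + i \sqrt{310107}\right) \frac{1}{353708} = - \frac{1}{176854} + \frac{i \sqrt{310107}}{353708}$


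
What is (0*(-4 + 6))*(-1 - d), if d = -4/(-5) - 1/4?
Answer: 0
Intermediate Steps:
d = 11/20 (d = -4*(-⅕) - 1*¼ = ⅘ - ¼ = 11/20 ≈ 0.55000)
(0*(-4 + 6))*(-1 - d) = (0*(-4 + 6))*(-1 - 1*11/20) = (0*2)*(-1 - 11/20) = 0*(-31/20) = 0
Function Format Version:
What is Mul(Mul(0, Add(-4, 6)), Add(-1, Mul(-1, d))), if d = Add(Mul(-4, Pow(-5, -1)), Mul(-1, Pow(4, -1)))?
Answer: 0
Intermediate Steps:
d = Rational(11, 20) (d = Add(Mul(-4, Rational(-1, 5)), Mul(-1, Rational(1, 4))) = Add(Rational(4, 5), Rational(-1, 4)) = Rational(11, 20) ≈ 0.55000)
Mul(Mul(0, Add(-4, 6)), Add(-1, Mul(-1, d))) = Mul(Mul(0, Add(-4, 6)), Add(-1, Mul(-1, Rational(11, 20)))) = Mul(Mul(0, 2), Add(-1, Rational(-11, 20))) = Mul(0, Rational(-31, 20)) = 0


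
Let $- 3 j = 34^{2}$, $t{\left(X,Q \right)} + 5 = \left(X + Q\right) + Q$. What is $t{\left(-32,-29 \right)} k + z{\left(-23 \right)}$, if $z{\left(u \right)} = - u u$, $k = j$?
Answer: $\frac{108233}{3} \approx 36078.0$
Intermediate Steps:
$t{\left(X,Q \right)} = -5 + X + 2 Q$ ($t{\left(X,Q \right)} = -5 + \left(\left(X + Q\right) + Q\right) = -5 + \left(\left(Q + X\right) + Q\right) = -5 + \left(X + 2 Q\right) = -5 + X + 2 Q$)
$j = - \frac{1156}{3}$ ($j = - \frac{34^{2}}{3} = \left(- \frac{1}{3}\right) 1156 = - \frac{1156}{3} \approx -385.33$)
$k = - \frac{1156}{3} \approx -385.33$
$z{\left(u \right)} = - u^{2}$
$t{\left(-32,-29 \right)} k + z{\left(-23 \right)} = \left(-5 - 32 + 2 \left(-29\right)\right) \left(- \frac{1156}{3}\right) - \left(-23\right)^{2} = \left(-5 - 32 - 58\right) \left(- \frac{1156}{3}\right) - 529 = \left(-95\right) \left(- \frac{1156}{3}\right) - 529 = \frac{109820}{3} - 529 = \frac{108233}{3}$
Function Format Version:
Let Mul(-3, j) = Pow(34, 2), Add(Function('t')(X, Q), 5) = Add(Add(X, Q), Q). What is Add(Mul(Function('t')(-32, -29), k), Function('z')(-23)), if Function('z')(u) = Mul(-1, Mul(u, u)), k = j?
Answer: Rational(108233, 3) ≈ 36078.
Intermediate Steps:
Function('t')(X, Q) = Add(-5, X, Mul(2, Q)) (Function('t')(X, Q) = Add(-5, Add(Add(X, Q), Q)) = Add(-5, Add(Add(Q, X), Q)) = Add(-5, Add(X, Mul(2, Q))) = Add(-5, X, Mul(2, Q)))
j = Rational(-1156, 3) (j = Mul(Rational(-1, 3), Pow(34, 2)) = Mul(Rational(-1, 3), 1156) = Rational(-1156, 3) ≈ -385.33)
k = Rational(-1156, 3) ≈ -385.33
Function('z')(u) = Mul(-1, Pow(u, 2))
Add(Mul(Function('t')(-32, -29), k), Function('z')(-23)) = Add(Mul(Add(-5, -32, Mul(2, -29)), Rational(-1156, 3)), Mul(-1, Pow(-23, 2))) = Add(Mul(Add(-5, -32, -58), Rational(-1156, 3)), Mul(-1, 529)) = Add(Mul(-95, Rational(-1156, 3)), -529) = Add(Rational(109820, 3), -529) = Rational(108233, 3)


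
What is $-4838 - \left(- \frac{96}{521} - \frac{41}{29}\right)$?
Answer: $- \frac{73073197}{15109} \approx -4836.4$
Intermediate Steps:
$-4838 - \left(- \frac{96}{521} - \frac{41}{29}\right) = -4838 - - \frac{24145}{15109} = -4838 + \left(\frac{96}{521} + \frac{41}{29}\right) = -4838 + \frac{24145}{15109} = - \frac{73073197}{15109}$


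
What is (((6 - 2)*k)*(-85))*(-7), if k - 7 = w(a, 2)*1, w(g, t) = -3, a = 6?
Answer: 9520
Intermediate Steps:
k = 4 (k = 7 - 3*1 = 7 - 3 = 4)
(((6 - 2)*k)*(-85))*(-7) = (((6 - 2)*4)*(-85))*(-7) = ((4*4)*(-85))*(-7) = (16*(-85))*(-7) = -1360*(-7) = 9520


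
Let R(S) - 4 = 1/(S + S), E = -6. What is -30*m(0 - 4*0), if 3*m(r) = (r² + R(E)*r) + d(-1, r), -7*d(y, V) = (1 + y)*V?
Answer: 0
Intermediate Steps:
d(y, V) = -V*(1 + y)/7 (d(y, V) = -(1 + y)*V/7 = -V*(1 + y)/7)
R(S) = 4 + 1/(2*S) (R(S) = 4 + 1/(S + S) = 4 + 1/(2*S))
m(r) = r²/3 + 47*r/36 (m(r) = ((r² + (4 + (½)/(-6))*r) - r*(1 - 1)/7)/3 = ((r² + (4 + (½)*(-⅙))*r) - ⅐*r*0)/3 = ((r² + (4 - 1/12)*r) + 0)/3 = ((r² + 47*r/12) + 0)/3 = (r² + 47*r/12)/3 = r²/3 + 47*r/36)
-30*m(0 - 4*0) = -5*(0 - 4*0)*(47 + 12*(0 - 4*0))/6 = -5*(0 + 0)*(47 + 12*(0 + 0))/6 = -5*0*(47 + 12*0)/6 = -5*0*(47 + 0)/6 = -5*0*47/6 = -30*0 = 0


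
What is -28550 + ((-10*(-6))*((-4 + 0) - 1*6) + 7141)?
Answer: -22009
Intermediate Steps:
-28550 + ((-10*(-6))*((-4 + 0) - 1*6) + 7141) = -28550 + (60*(-4 - 6) + 7141) = -28550 + (60*(-10) + 7141) = -28550 + (-600 + 7141) = -28550 + 6541 = -22009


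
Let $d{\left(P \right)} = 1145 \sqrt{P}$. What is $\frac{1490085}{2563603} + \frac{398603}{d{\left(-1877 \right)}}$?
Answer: $\frac{1490085}{2563603} - \frac{398603 i \sqrt{1877}}{2149165} \approx 0.58125 - 8.0353 i$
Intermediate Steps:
$\frac{1490085}{2563603} + \frac{398603}{d{\left(-1877 \right)}} = \frac{1490085}{2563603} + \frac{398603}{1145 \sqrt{-1877}} = 1490085 \cdot \frac{1}{2563603} + \frac{398603}{1145 i \sqrt{1877}} = \frac{1490085}{2563603} + \frac{398603}{1145 i \sqrt{1877}} = \frac{1490085}{2563603} + 398603 \left(- \frac{i \sqrt{1877}}{2149165}\right) = \frac{1490085}{2563603} - \frac{398603 i \sqrt{1877}}{2149165}$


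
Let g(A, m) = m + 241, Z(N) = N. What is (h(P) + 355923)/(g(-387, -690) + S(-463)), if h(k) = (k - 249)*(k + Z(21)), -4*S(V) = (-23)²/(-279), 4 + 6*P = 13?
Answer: -390995343/500555 ≈ -781.12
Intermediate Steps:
g(A, m) = 241 + m
P = 3/2 (P = -⅔ + (⅙)*13 = -⅔ + 13/6 = 3/2 ≈ 1.5000)
S(V) = 529/1116 (S(V) = -(-23)²/(4*(-279)) = -529*(-1)/(4*279) = -¼*(-529/279) = 529/1116)
h(k) = (-249 + k)*(21 + k) (h(k) = (k - 249)*(k + 21) = (-249 + k)*(21 + k))
(h(P) + 355923)/(g(-387, -690) + S(-463)) = ((-5229 + (3/2)² - 228*3/2) + 355923)/((241 - 690) + 529/1116) = ((-5229 + 9/4 - 342) + 355923)/(-449 + 529/1116) = (-22275/4 + 355923)/(-500555/1116) = (1401417/4)*(-1116/500555) = -390995343/500555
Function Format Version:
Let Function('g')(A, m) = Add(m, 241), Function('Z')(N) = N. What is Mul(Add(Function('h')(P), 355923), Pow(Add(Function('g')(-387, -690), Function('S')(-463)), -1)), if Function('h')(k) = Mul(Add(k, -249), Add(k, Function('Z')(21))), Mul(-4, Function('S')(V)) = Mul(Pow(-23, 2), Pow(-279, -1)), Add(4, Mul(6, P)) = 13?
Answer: Rational(-390995343, 500555) ≈ -781.12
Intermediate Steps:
Function('g')(A, m) = Add(241, m)
P = Rational(3, 2) (P = Add(Rational(-2, 3), Mul(Rational(1, 6), 13)) = Add(Rational(-2, 3), Rational(13, 6)) = Rational(3, 2) ≈ 1.5000)
Function('S')(V) = Rational(529, 1116) (Function('S')(V) = Mul(Rational(-1, 4), Mul(Pow(-23, 2), Pow(-279, -1))) = Mul(Rational(-1, 4), Mul(529, Rational(-1, 279))) = Mul(Rational(-1, 4), Rational(-529, 279)) = Rational(529, 1116))
Function('h')(k) = Mul(Add(-249, k), Add(21, k)) (Function('h')(k) = Mul(Add(k, -249), Add(k, 21)) = Mul(Add(-249, k), Add(21, k)))
Mul(Add(Function('h')(P), 355923), Pow(Add(Function('g')(-387, -690), Function('S')(-463)), -1)) = Mul(Add(Add(-5229, Pow(Rational(3, 2), 2), Mul(-228, Rational(3, 2))), 355923), Pow(Add(Add(241, -690), Rational(529, 1116)), -1)) = Mul(Add(Add(-5229, Rational(9, 4), -342), 355923), Pow(Add(-449, Rational(529, 1116)), -1)) = Mul(Add(Rational(-22275, 4), 355923), Pow(Rational(-500555, 1116), -1)) = Mul(Rational(1401417, 4), Rational(-1116, 500555)) = Rational(-390995343, 500555)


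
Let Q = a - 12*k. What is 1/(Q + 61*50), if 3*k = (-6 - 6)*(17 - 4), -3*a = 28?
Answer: 3/10994 ≈ 0.00027288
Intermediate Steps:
a = -28/3 (a = -⅓*28 = -28/3 ≈ -9.3333)
k = -52 (k = ((-6 - 6)*(17 - 4))/3 = (-12*13)/3 = (⅓)*(-156) = -52)
Q = 1844/3 (Q = -28/3 - 12*(-52) = -28/3 + 624 = 1844/3 ≈ 614.67)
1/(Q + 61*50) = 1/(1844/3 + 61*50) = 1/(1844/3 + 3050) = 1/(10994/3) = 3/10994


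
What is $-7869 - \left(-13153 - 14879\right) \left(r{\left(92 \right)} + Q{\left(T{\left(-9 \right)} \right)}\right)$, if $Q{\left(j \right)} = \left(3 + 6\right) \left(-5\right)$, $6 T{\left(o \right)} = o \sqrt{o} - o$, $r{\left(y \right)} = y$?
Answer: $1309635$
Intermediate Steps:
$T{\left(o \right)} = - \frac{o}{6} + \frac{o^{\frac{3}{2}}}{6}$ ($T{\left(o \right)} = \frac{o \sqrt{o} - o}{6} = \frac{o^{\frac{3}{2}} - o}{6} = - \frac{o}{6} + \frac{o^{\frac{3}{2}}}{6}$)
$Q{\left(j \right)} = -45$ ($Q{\left(j \right)} = 9 \left(-5\right) = -45$)
$-7869 - \left(-13153 - 14879\right) \left(r{\left(92 \right)} + Q{\left(T{\left(-9 \right)} \right)}\right) = -7869 - \left(-13153 - 14879\right) \left(92 - 45\right) = -7869 - \left(-28032\right) 47 = -7869 - -1317504 = -7869 + 1317504 = 1309635$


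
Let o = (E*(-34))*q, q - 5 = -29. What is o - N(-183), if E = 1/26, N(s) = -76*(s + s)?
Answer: -361200/13 ≈ -27785.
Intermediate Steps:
q = -24 (q = 5 - 29 = -24)
N(s) = -152*s
E = 1/26 ≈ 0.038462
o = 408/13 (o = ((1/26)*(-34))*(-24) = -17/13*(-24) = 408/13 ≈ 31.385)
o - N(-183) = 408/13 - (-152)*(-183) = 408/13 - 1*27816 = 408/13 - 27816 = -361200/13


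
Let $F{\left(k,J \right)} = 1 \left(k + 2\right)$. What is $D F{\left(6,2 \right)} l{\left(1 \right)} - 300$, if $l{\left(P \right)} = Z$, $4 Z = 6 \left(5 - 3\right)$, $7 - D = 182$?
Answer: $-4500$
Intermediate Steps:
$D = -175$ ($D = 7 - 182 = -175$)
$Z = 3$ ($Z = \frac{6 \left(5 - 3\right)}{4} = \frac{6 \cdot 2}{4} = \frac{1}{4} \cdot 12 = 3$)
$l{\left(P \right)} = 3$
$F{\left(k,J \right)} = 2 + k$ ($F{\left(k,J \right)} = 1 \left(2 + k\right) = 2 + k$)
$D F{\left(6,2 \right)} l{\left(1 \right)} - 300 = - 175 \left(2 + 6\right) 3 - 300 = - 175 \cdot 8 \cdot 3 - 300 = \left(-175\right) 24 - 300 = -4200 - 300 = -4500$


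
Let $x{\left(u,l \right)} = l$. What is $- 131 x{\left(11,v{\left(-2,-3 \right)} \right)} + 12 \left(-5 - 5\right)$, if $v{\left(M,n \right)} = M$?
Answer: $142$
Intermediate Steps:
$- 131 x{\left(11,v{\left(-2,-3 \right)} \right)} + 12 \left(-5 - 5\right) = \left(-131\right) \left(-2\right) + 12 \left(-5 - 5\right) = 262 + 12 \left(-5 - 5\right) = 262 + 12 \left(-10\right) = 262 - 120 = 142$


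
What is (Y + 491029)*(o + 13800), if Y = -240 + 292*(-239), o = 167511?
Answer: 76332112311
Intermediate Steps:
Y = -70028 (Y = -240 - 69788 = -70028)
(Y + 491029)*(o + 13800) = (-70028 + 491029)*(167511 + 13800) = 421001*181311 = 76332112311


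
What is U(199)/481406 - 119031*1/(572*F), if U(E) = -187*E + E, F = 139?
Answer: -2738415759/1739801284 ≈ -1.5740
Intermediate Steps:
U(E) = -186*E
U(199)/481406 - 119031*1/(572*F) = -186*199/481406 - 119031/(139*572) = -37014*1/481406 - 119031/79508 = -18507/240703 - 119031*1/79508 = -18507/240703 - 10821/7228 = -2738415759/1739801284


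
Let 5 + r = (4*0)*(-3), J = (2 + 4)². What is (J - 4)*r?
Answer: -160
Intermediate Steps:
J = 36 (J = 6² = 36)
r = -5 (r = -5 + (4*0)*(-3) = -5 + 0*(-3) = -5 + 0 = -5)
(J - 4)*r = (36 - 4)*(-5) = 32*(-5) = -160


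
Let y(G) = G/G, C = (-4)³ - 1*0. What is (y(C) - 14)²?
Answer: 169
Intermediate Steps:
C = -64 (C = -64 + 0 = -64)
y(G) = 1
(y(C) - 14)² = (1 - 14)² = (-13)² = 169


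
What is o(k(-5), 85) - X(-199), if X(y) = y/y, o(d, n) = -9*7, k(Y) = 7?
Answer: -64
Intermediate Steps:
o(d, n) = -63
X(y) = 1
o(k(-5), 85) - X(-199) = -63 - 1*1 = -63 - 1 = -64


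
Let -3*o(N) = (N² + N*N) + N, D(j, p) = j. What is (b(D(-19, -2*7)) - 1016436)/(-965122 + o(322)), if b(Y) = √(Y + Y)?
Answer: 84703/86196 - I*√38/1034352 ≈ 0.98268 - 5.9597e-6*I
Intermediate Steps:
b(Y) = √2*√Y (b(Y) = √(2*Y) = √2*√Y)
o(N) = -2*N²/3 - N/3 (o(N) = -((N² + N*N) + N)/3 = -((N² + N²) + N)/3 = -(2*N² + N)/3 = -(N + 2*N²)/3 = -2*N²/3 - N/3)
(b(D(-19, -2*7)) - 1016436)/(-965122 + o(322)) = (√2*√(-19) - 1016436)/(-965122 - ⅓*322*(1 + 2*322)) = (√2*(I*√19) - 1016436)/(-965122 - ⅓*322*(1 + 644)) = (I*√38 - 1016436)/(-965122 - ⅓*322*645) = (-1016436 + I*√38)/(-965122 - 69230) = (-1016436 + I*√38)/(-1034352) = (-1016436 + I*√38)*(-1/1034352) = 84703/86196 - I*√38/1034352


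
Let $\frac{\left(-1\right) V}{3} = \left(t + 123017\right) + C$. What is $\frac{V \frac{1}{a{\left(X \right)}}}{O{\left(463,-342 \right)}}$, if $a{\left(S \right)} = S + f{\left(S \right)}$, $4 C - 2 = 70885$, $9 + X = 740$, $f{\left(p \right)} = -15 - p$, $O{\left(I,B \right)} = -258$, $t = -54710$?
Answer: $- \frac{22941}{344} \approx -66.689$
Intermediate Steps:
$X = 731$ ($X = -9 + 740 = 731$)
$C = \frac{70887}{4}$ ($C = \frac{1}{2} + \frac{1}{4} \cdot 70885 = \frac{1}{2} + \frac{70885}{4} = \frac{70887}{4} \approx 17722.0$)
$V = - \frac{1032345}{4}$ ($V = - 3 \left(\left(-54710 + 123017\right) + \frac{70887}{4}\right) = - 3 \left(68307 + \frac{70887}{4}\right) = \left(-3\right) \frac{344115}{4} = - \frac{1032345}{4} \approx -2.5809 \cdot 10^{5}$)
$a{\left(S \right)} = -15$ ($a{\left(S \right)} = S - \left(15 + S\right) = -15$)
$\frac{V \frac{1}{a{\left(X \right)}}}{O{\left(463,-342 \right)}} = \frac{\left(- \frac{1032345}{4}\right) \frac{1}{-15}}{-258} = \left(- \frac{1032345}{4}\right) \left(- \frac{1}{15}\right) \left(- \frac{1}{258}\right) = \frac{68823}{4} \left(- \frac{1}{258}\right) = - \frac{22941}{344}$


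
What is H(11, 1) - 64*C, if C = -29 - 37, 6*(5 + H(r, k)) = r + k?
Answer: 4221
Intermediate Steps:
H(r, k) = -5 + k/6 + r/6 (H(r, k) = -5 + (r + k)/6 = -5 + (k + r)/6 = -5 + (k/6 + r/6) = -5 + k/6 + r/6)
C = -66
H(11, 1) - 64*C = (-5 + (⅙)*1 + (⅙)*11) - 64*(-66) = (-5 + ⅙ + 11/6) + 4224 = -3 + 4224 = 4221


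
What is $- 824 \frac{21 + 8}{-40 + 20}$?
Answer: $\frac{5974}{5} \approx 1194.8$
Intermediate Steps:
$- 824 \frac{21 + 8}{-40 + 20} = - 824 \frac{29}{-20} = - 824 \cdot 29 \left(- \frac{1}{20}\right) = \left(-824\right) \left(- \frac{29}{20}\right) = \frac{5974}{5}$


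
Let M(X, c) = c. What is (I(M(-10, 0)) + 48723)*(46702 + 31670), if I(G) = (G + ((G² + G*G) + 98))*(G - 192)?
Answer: 2343871404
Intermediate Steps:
I(G) = (-192 + G)*(98 + G + 2*G²) (I(G) = (G + ((G² + G²) + 98))*(-192 + G) = (G + (2*G² + 98))*(-192 + G) = (G + (98 + 2*G²))*(-192 + G) = (98 + G + 2*G²)*(-192 + G) = (-192 + G)*(98 + G + 2*G²))
(I(M(-10, 0)) + 48723)*(46702 + 31670) = ((-18816 - 383*0² - 94*0 + 2*0³) + 48723)*(46702 + 31670) = ((-18816 - 383*0 + 0 + 2*0) + 48723)*78372 = ((-18816 + 0 + 0 + 0) + 48723)*78372 = (-18816 + 48723)*78372 = 29907*78372 = 2343871404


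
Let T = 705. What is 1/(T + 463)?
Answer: 1/1168 ≈ 0.00085616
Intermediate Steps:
1/(T + 463) = 1/(705 + 463) = 1/1168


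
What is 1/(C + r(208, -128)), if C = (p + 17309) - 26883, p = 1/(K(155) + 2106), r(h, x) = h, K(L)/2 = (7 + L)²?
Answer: -54594/511327403 ≈ -0.00010677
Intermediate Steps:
K(L) = 2*(7 + L)²
p = 1/54594 (p = 1/(2*(7 + 155)² + 2106) = 1/(2*162² + 2106) = 1/(2*26244 + 2106) = 1/(52488 + 2106) = 1/54594 ≈ 1.8317e-5)
C = -522682955/54594 (C = (1/54594 + 17309) - 26883 = 944967547/54594 - 26883 = -522682955/54594 ≈ -9574.0)
1/(C + r(208, -128)) = 1/(-522682955/54594 + 208) = 1/(-511327403/54594) = -54594/511327403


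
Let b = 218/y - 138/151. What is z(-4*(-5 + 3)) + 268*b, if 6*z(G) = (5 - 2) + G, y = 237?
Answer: 81617/23858 ≈ 3.4209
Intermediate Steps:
b = 212/35787 (b = 218/237 - 138/151 = 212/35787 ≈ 0.0059239)
z(G) = ½ + G/6 (z(G) = ((5 - 2) + G)/6 = (3 + G)/6 = ½ + G/6)
z(-4*(-5 + 3)) + 268*b = (½ + (-4*(-5 + 3))/6) + 268*(212/35787) = (½ + (-4*(-2))/6) + 56816/35787 = (½ + (⅙)*8) + 56816/35787 = (½ + 4/3) + 56816/35787 = 11/6 + 56816/35787 = 81617/23858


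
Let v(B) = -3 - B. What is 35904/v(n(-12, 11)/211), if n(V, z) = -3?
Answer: -1262624/105 ≈ -12025.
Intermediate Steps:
35904/v(n(-12, 11)/211) = 35904/(-3 - (-3)/211) = 35904/(-3 - 1*(-3/211)) = 35904/(-3 + 3/211) = 35904/(-630/211) = 35904*(-211/630) = -1262624/105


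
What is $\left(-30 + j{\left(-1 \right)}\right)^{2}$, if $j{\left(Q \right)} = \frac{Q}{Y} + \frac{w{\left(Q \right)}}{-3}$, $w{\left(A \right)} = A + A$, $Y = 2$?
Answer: $\frac{32041}{36} \approx 890.03$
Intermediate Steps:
$w{\left(A \right)} = 2 A$
$j{\left(Q \right)} = - \frac{Q}{6}$ ($j{\left(Q \right)} = \frac{Q}{2} + \frac{2 Q}{-3} = Q \frac{1}{2} + 2 Q \left(- \frac{1}{3}\right) = \frac{Q}{2} - \frac{2 Q}{3} = - \frac{Q}{6}$)
$\left(-30 + j{\left(-1 \right)}\right)^{2} = \left(-30 - - \frac{1}{6}\right)^{2} = \left(-30 + \frac{1}{6}\right)^{2} = \left(- \frac{179}{6}\right)^{2} = \frac{32041}{36}$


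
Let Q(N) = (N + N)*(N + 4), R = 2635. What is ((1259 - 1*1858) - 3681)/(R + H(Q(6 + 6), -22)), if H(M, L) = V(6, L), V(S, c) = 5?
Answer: -107/66 ≈ -1.6212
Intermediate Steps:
Q(N) = 2*N*(4 + N) (Q(N) = (2*N)*(4 + N) = 2*N*(4 + N))
H(M, L) = 5
((1259 - 1*1858) - 3681)/(R + H(Q(6 + 6), -22)) = ((1259 - 1*1858) - 3681)/(2635 + 5) = ((1259 - 1858) - 3681)/2640 = (-599 - 3681)*(1/2640) = -4280*1/2640 = -107/66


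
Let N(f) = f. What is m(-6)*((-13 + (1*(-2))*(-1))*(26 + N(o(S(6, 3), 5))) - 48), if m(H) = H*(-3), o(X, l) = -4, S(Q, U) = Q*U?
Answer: -5220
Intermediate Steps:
m(H) = -3*H
m(-6)*((-13 + (1*(-2))*(-1))*(26 + N(o(S(6, 3), 5))) - 48) = (-3*(-6))*((-13 + (1*(-2))*(-1))*(26 - 4) - 48) = 18*((-13 - 2*(-1))*22 - 48) = 18*((-13 + 2)*22 - 48) = 18*(-11*22 - 48) = 18*(-242 - 48) = 18*(-290) = -5220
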